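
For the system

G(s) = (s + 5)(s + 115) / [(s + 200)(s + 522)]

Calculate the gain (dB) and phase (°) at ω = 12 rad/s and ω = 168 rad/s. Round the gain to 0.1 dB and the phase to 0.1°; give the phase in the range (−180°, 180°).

ω = 12: -36.9 dB, 68.6°; ω = 168: -12.4 dB, 86.0°

At s = jω = j12:
zero (s+5): 5 + j12 → |·| = √(5²+12²) = √169 ≈ 13, ∠ = arctan(12/5) ≈ 67.38°
zero (s+115): 115 + j12 → |·| = √(115²+12²) = √13369 ≈ 115.62, ∠ = arctan(12/115) ≈ 5.96°
pole (s+200): 200 + j12 → |·| = √(200²+12²) = √40144 ≈ 200.36, ∠ = arctan(12/200) ≈ 3.43°
pole (s+522): 522 + j12 → |·| = √(522²+12²) = √272628 ≈ 522.14, ∠ = arctan(12/522) ≈ 1.32°
|G| = 1 · 1503.1 / 1.0462e+05 ≈ 0.014367
Gain = 20 log₁₀(0.014367) ≈ -36.85 dB
∠G = 73.34° − 4.75° = 68.59°

At s = jω = j168:
zero (s+5): 5 + j168 → |·| = √(5²+168²) = √28249 ≈ 168.07, ∠ = arctan(168/5) ≈ 88.30°
zero (s+115): 115 + j168 → |·| = √(115²+168²) = √41449 ≈ 203.59, ∠ = arctan(168/115) ≈ 55.61°
pole (s+200): 200 + j168 → |·| = √(200²+168²) = √68224 ≈ 261.2, ∠ = arctan(168/200) ≈ 40.03°
pole (s+522): 522 + j168 → |·| = √(522²+168²) = √300708 ≈ 548.37, ∠ = arctan(168/522) ≈ 17.84°
|G| = 1 · 34217 / 1.4323e+05 ≈ 0.2389
Gain = 20 log₁₀(0.2389) ≈ -12.44 dB
∠G = 143.91° − 57.87° = 86.04°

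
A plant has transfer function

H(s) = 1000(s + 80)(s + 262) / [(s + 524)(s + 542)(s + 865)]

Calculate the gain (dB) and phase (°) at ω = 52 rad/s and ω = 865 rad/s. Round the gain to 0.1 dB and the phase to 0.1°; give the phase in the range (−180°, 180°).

At s = jω = j52:
zero (s+80): 80 + j52 → |·| = √(80²+52²) = √9104 ≈ 95.415, ∠ = arctan(52/80) ≈ 33.02°
zero (s+262): 262 + j52 → |·| = √(262²+52²) = √71348 ≈ 267.11, ∠ = arctan(52/262) ≈ 11.23°
pole (s+524): 524 + j52 → |·| = √(524²+52²) = √277280 ≈ 526.57, ∠ = arctan(52/524) ≈ 5.67°
pole (s+542): 542 + j52 → |·| = √(542²+52²) = √296468 ≈ 544.49, ∠ = arctan(52/542) ≈ 5.48°
pole (s+865): 865 + j52 → |·| = √(865²+52²) = √750929 ≈ 866.56, ∠ = arctan(52/865) ≈ 3.44°
|H| = 1000 · 25486 / 2.4845e+08 ≈ 0.10258
Gain = 20 log₁₀(0.10258) ≈ -19.78 dB
∠H = 44.25° − 14.59° = 29.66°

At s = jω = j865:
zero (s+80): 80 + j865 → |·| = √(80²+865²) = √754625 ≈ 868.69, ∠ = arctan(865/80) ≈ 84.72°
zero (s+262): 262 + j865 → |·| = √(262²+865²) = √816869 ≈ 903.81, ∠ = arctan(865/262) ≈ 73.15°
pole (s+524): 524 + j865 → |·| = √(524²+865²) = √1022801 ≈ 1011.3, ∠ = arctan(865/524) ≈ 58.79°
pole (s+542): 542 + j865 → |·| = √(542²+865²) = √1041989 ≈ 1020.8, ∠ = arctan(865/542) ≈ 57.93°
pole (s+865): 865 + j865 → |·| = √(865²+865²) = √1496450 ≈ 1223.3, ∠ = arctan(865/865) ≈ 45.00°
|H| = 1000 · 7.8513e+05 / 1.2629e+09 ≈ 0.62169
Gain = 20 log₁₀(0.62169) ≈ -4.13 dB
∠H = 157.87° − 161.72° = -3.85°

ω = 52: -19.8 dB, 29.7°; ω = 865: -4.1 dB, -3.9°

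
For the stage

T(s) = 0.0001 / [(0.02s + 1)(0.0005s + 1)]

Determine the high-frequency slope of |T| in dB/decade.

-40 dB/decade

Each pole contributes −20 dB/decade at high frequency; each zero contributes +20 dB/decade.
Net: 0 zero(s) − 2 pole(s) → -40 dB/decade.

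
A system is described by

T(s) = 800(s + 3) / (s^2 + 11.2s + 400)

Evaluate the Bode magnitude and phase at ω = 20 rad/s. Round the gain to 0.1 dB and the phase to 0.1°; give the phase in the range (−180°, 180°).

37.2 dB, -8.5°

At s = jω = j20:
zero (s+3): 3 + j20 → |·| = √(3²+20²) = √409 ≈ 20.224, ∠ = arctan(20/3) ≈ 81.47°
quadratic: (j20)² + 11.2·j20 + 400 = 0 + j224 → |·| ≈ 224, ∠ ≈ 90.00°
|T| = 800 · 20.224 / 224 ≈ 72.229
Gain = 20 log₁₀(72.229) ≈ 37.17 dB
∠T = 81.47° − 90.00° = -8.53°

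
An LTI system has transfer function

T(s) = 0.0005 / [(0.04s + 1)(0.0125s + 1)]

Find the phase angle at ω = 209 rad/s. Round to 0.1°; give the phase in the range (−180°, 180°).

At ω = 209 rad/s:
pole (1 + j209·0.04) = 1 + j8.36 → |·| ≈ 8.4196, ∠ ≈ 83.18°
pole (1 + j209·0.0125) = 1 + j2.6125 → |·| ≈ 2.7973, ∠ ≈ 69.05°
∠T = (0°) − (83.18° + 69.05°) = -152.23°

-152.2°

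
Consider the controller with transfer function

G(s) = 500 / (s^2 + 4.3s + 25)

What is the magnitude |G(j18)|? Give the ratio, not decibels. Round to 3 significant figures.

1.62

At s = jω = j18:
quadratic: (j18)² + 4.3·j18 + 25 = -299 + j77.4 → |·| ≈ 308.86, ∠ ≈ 165.49°
|G| = 500 / 308.86 ≈ 1.6189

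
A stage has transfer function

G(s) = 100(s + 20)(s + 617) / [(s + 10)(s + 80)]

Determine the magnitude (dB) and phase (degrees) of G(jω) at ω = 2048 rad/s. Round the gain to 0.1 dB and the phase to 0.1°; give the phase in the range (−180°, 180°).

40.4 dB, -14.8°

At s = jω = j2048:
zero (s+20): 20 + j2048 → |·| = √(20²+2048²) = √4194704 ≈ 2048.1, ∠ = arctan(2048/20) ≈ 89.44°
zero (s+617): 617 + j2048 → |·| = √(617²+2048²) = √4574993 ≈ 2138.9, ∠ = arctan(2048/617) ≈ 73.23°
pole (s+10): 10 + j2048 → |·| = √(10²+2048²) = √4194404 ≈ 2048, ∠ = arctan(2048/10) ≈ 89.72°
pole (s+80): 80 + j2048 → |·| = √(80²+2048²) = √4200704 ≈ 2049.6, ∠ = arctan(2048/80) ≈ 87.76°
|G| = 100 · 4.3807e+06 / 4.1976e+06 ≈ 104.36
Gain = 20 log₁₀(104.36) ≈ 40.37 dB
∠G = 162.67° − 177.48° = -14.81°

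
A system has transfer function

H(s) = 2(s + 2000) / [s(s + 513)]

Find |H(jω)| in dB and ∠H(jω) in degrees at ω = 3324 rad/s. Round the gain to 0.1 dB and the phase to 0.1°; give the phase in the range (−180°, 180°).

At s = jω = j3324:
zero (s+2000): 2000 + j3324 → |·| = √(2000²+3324²) = √15048976 ≈ 3879.3, ∠ = arctan(3324/2000) ≈ 58.97°
pole (s+513): 513 + j3324 → |·| = √(513²+3324²) = √11312145 ≈ 3363.4, ∠ = arctan(3324/513) ≈ 81.23°
pole at origin: |s| = 3324, ∠ = 90.00° (in denominator)
|H| = 2 · 3879.3 / 1.118e+07 ≈ 0.00069397
Gain = 20 log₁₀(0.00069397) ≈ -63.17 dB
∠H = 58.97° − 171.23° = -112.26°

-63.2 dB, -112.3°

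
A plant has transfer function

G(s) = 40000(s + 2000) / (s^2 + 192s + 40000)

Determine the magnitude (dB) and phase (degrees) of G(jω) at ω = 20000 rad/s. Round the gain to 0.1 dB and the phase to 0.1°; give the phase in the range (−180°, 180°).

At s = jω = j20000:
zero (s+2000): 2000 + j20000 → |·| = √(2000²+20000²) = √404000000 ≈ 20100, ∠ = arctan(20000/2000) ≈ 84.29°
quadratic: (j20000)² + 192·j20000 + 40000 = -399960000 + j3840000 → |·| ≈ 3.9998e+08, ∠ ≈ 179.45°
|G| = 40000 · 20100 / 3.9998e+08 ≈ 2.0101
Gain = 20 log₁₀(2.0101) ≈ 6.06 dB
∠G = 84.29° − 179.45° = -95.16°

6.1 dB, -95.2°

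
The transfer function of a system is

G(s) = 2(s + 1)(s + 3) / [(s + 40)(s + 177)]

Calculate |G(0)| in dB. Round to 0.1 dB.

G(0) = 2·1·3 / (40·177) ≈ 0.00084746
20 log₁₀(0.00084746) ≈ -61.44 dB

-61.4 dB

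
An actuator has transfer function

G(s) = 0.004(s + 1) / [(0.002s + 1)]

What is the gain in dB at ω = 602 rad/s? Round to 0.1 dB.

3.7 dB

At ω = 602 rad/s:
zero (1 + j602·1) = 1 + j602 → |·| ≈ 602, ∠ ≈ 89.90°
pole (1 + j602·0.002) = 1 + j1.204 → |·| ≈ 1.5651, ∠ ≈ 50.29°
|G| = 0.004 · 602 / (1.5651) ≈ 1.5386
Gain = 20 log₁₀(1.5386) ≈ 3.74 dB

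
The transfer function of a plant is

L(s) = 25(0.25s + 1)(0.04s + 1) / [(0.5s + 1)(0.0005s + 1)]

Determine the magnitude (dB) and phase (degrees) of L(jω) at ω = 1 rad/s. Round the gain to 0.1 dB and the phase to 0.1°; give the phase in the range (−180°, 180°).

27.3 dB, -10.3°

At ω = 1 rad/s:
zero (1 + j1·0.25) = 1 + j0.25 → |·| ≈ 1.0308, ∠ ≈ 14.04°
zero (1 + j1·0.04) = 1 + j0.04 → |·| ≈ 1.0008, ∠ ≈ 2.29°
pole (1 + j1·0.5) = 1 + j0.5 → |·| ≈ 1.118, ∠ ≈ 26.57°
pole (1 + j1·0.0005) = 1 + j0.0005 → |·| ≈ 1, ∠ ≈ 0.03°
|L| = 25 · 1.0308 · 1.0008 / (1.118 · 1) ≈ 23.069
Gain = 20 log₁₀(23.069) ≈ 27.26 dB
∠L = (14.04° + 2.29°) − (26.57° + 0.03°) = -10.27°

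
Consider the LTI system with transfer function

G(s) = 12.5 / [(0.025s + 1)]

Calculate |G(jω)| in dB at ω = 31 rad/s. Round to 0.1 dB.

At ω = 31 rad/s:
pole (1 + j31·0.025) = 1 + j0.775 → |·| ≈ 1.2652, ∠ ≈ 37.78°
|G| = 12.5 · 1 / (1.2652) ≈ 9.8799
Gain = 20 log₁₀(9.8799) ≈ 19.90 dB

19.9 dB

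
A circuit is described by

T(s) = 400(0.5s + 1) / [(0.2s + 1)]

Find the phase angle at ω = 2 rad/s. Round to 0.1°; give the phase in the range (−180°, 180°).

At ω = 2 rad/s:
zero (1 + j2·0.5) = 1 + j1 → |·| ≈ 1.4142, ∠ ≈ 45.00°
pole (1 + j2·0.2) = 1 + j0.4 → |·| ≈ 1.077, ∠ ≈ 21.80°
∠T = (45.00°) − (21.80°) = 23.20°

23.2°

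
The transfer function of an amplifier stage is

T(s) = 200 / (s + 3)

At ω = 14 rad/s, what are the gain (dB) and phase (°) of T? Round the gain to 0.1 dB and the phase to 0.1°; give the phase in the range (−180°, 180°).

Substitute s = j14:
Numerator: 200 = 200 + j0
Denominator: (j14) + 3 = 3 + j14
|N| = √(200² + 0²) ≈ 200, ∠N ≈ 0.00°
|D| = √(3² + 14²) ≈ 14.318, ∠D ≈ 77.91°
|T| = 200 / 14.318 ≈ 13.968
Gain = 20 log₁₀(13.968) ≈ 22.90 dB
∠T = 0.00° − 77.91° = -77.91°

22.9 dB, -77.9°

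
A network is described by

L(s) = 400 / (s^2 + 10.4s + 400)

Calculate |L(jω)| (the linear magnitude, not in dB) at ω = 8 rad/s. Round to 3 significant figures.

1.16

At s = jω = j8:
quadratic: (j8)² + 10.4·j8 + 400 = 336 + j83.2 → |·| ≈ 346.15, ∠ ≈ 13.91°
|L| = 400 / 346.15 ≈ 1.1556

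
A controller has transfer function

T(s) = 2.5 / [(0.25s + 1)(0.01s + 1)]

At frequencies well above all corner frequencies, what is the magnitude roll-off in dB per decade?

Each pole contributes −20 dB/decade at high frequency; each zero contributes +20 dB/decade.
Net: 0 zero(s) − 2 pole(s) → -40 dB/decade.

-40 dB/decade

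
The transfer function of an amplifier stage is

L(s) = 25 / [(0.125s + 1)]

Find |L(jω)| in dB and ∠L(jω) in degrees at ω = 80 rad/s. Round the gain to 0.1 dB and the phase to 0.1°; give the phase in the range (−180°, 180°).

At ω = 80 rad/s:
pole (1 + j80·0.125) = 1 + j10 → |·| ≈ 10.05, ∠ ≈ 84.29°
|L| = 25 · 1 / (10.05) ≈ 2.4876
Gain = 20 log₁₀(2.4876) ≈ 7.92 dB
∠L = (0°) − (84.29°) = -84.29°

7.9 dB, -84.3°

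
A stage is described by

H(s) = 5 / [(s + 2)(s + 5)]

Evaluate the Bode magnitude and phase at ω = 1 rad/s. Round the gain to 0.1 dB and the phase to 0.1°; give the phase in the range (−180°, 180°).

At s = jω = j1:
pole (s+2): 2 + j1 → |·| = √(2²+1²) = √5 ≈ 2.2361, ∠ = arctan(1/2) ≈ 26.57°
pole (s+5): 5 + j1 → |·| = √(5²+1²) = √26 ≈ 5.099, ∠ = arctan(1/5) ≈ 11.31°
|H| = 5 / 11.402 ≈ 0.43852
Gain = 20 log₁₀(0.43852) ≈ -7.16 dB
∠H = 0.00° − 37.88° = -37.88°

-7.2 dB, -37.9°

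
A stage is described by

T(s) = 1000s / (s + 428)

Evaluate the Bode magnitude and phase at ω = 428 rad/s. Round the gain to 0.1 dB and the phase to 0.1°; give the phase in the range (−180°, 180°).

57.0 dB, 45.0°

At s = jω = j428:
zero at origin: s = j428 → |·| = 428, ∠ = 90.00°
pole (s+428): 428 + j428 → |·| = √(428²+428²) = √366368 ≈ 605.28, ∠ = arctan(428/428) ≈ 45.00°
|T| = 1000 · 428 / 605.28 ≈ 707.11
Gain = 20 log₁₀(707.11) ≈ 56.99 dB
∠T = 90.00° − 45.00° = 45.00°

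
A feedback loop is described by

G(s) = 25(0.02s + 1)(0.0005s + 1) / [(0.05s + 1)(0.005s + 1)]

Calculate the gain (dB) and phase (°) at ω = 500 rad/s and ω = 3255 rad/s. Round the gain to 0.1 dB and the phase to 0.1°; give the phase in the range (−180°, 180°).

ω = 500: 11.7 dB, -57.6°; ω = 3255: 1.4 dB, -28.6°

At ω = 500 rad/s:
zero (1 + j500·0.02) = 1 + j10 → |·| ≈ 10.05, ∠ ≈ 84.29°
zero (1 + j500·0.0005) = 1 + j0.25 → |·| ≈ 1.0308, ∠ ≈ 14.04°
pole (1 + j500·0.05) = 1 + j25 → |·| ≈ 25.02, ∠ ≈ 87.71°
pole (1 + j500·0.005) = 1 + j2.5 → |·| ≈ 2.6926, ∠ ≈ 68.20°
|G| = 25 · 10.05 · 1.0308 / (25.02 · 2.6926) ≈ 3.8443
Gain = 20 log₁₀(3.8443) ≈ 11.70 dB
∠G = (84.29° + 14.04°) − (87.71° + 68.20°) = -57.58°

At ω = 3255 rad/s:
zero (1 + j3255·0.02) = 1 + j65.1 → |·| ≈ 65.108, ∠ ≈ 89.12°
zero (1 + j3255·0.0005) = 1 + j1.6275 → |·| ≈ 1.9102, ∠ ≈ 58.43°
pole (1 + j3255·0.05) = 1 + j162.75 → |·| ≈ 162.75, ∠ ≈ 89.65°
pole (1 + j3255·0.005) = 1 + j16.275 → |·| ≈ 16.306, ∠ ≈ 86.48°
|G| = 25 · 65.108 · 1.9102 / (162.75 · 16.306) ≈ 1.1716
Gain = 20 log₁₀(1.1716) ≈ 1.38 dB
∠G = (89.12° + 58.43°) − (89.65° + 86.48°) = -28.58°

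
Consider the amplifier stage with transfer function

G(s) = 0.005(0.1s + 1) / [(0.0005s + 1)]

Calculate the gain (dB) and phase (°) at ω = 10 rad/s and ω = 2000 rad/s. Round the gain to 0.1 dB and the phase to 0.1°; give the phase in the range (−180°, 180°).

ω = 10: -43.0 dB, 44.7°; ω = 2000: -3.0 dB, 44.7°

At ω = 10 rad/s:
zero (1 + j10·0.1) = 1 + j1 → |·| ≈ 1.4142, ∠ ≈ 45.00°
pole (1 + j10·0.0005) = 1 + j0.005 → |·| ≈ 1, ∠ ≈ 0.29°
|G| = 0.005 · 1.4142 / (1) ≈ 0.007071
Gain = 20 log₁₀(0.007071) ≈ -43.01 dB
∠G = (45.00°) − (0.29°) = 44.71°

At ω = 2000 rad/s:
zero (1 + j2000·0.1) = 1 + j200 → |·| ≈ 200, ∠ ≈ 89.71°
pole (1 + j2000·0.0005) = 1 + j1 → |·| ≈ 1.4142, ∠ ≈ 45.00°
|G| = 0.005 · 200 / (1.4142) ≈ 0.70711
Gain = 20 log₁₀(0.70711) ≈ -3.01 dB
∠G = (89.71°) − (45.00°) = 44.71°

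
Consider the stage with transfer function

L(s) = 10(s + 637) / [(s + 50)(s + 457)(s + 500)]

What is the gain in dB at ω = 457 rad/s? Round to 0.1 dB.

-88.2 dB

At s = jω = j457:
zero (s+637): 637 + j457 → |·| = √(637²+457²) = √614618 ≈ 783.98, ∠ = arctan(457/637) ≈ 35.66°
pole (s+50): 50 + j457 → |·| = √(50²+457²) = √211349 ≈ 459.73, ∠ = arctan(457/50) ≈ 83.76°
pole (s+457): 457 + j457 → |·| = √(457²+457²) = √417698 ≈ 646.3, ∠ = arctan(457/457) ≈ 45.00°
pole (s+500): 500 + j457 → |·| = √(500²+457²) = √458849 ≈ 677.38, ∠ = arctan(457/500) ≈ 42.43°
|L| = 10 · 783.98 / 2.0127e+08 ≈ 3.8952e-05
Gain = 20 log₁₀(3.8952e-05) ≈ -88.19 dB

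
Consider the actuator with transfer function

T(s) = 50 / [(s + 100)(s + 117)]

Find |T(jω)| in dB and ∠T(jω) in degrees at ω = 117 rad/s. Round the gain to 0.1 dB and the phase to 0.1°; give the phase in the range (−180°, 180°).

At s = jω = j117:
pole (s+100): 100 + j117 → |·| = √(100²+117²) = √23689 ≈ 153.91, ∠ = arctan(117/100) ≈ 49.48°
pole (s+117): 117 + j117 → |·| = √(117²+117²) = √27378 ≈ 165.46, ∠ = arctan(117/117) ≈ 45.00°
|T| = 50 / 25466 ≈ 0.0019634
Gain = 20 log₁₀(0.0019634) ≈ -54.14 dB
∠T = 0.00° − 94.48° = -94.48°

-54.1 dB, -94.5°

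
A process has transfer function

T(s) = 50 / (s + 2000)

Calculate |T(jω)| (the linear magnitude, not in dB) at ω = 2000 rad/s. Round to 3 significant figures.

0.0177

Substitute s = j2000:
Numerator: 50 = 50 + j0
Denominator: (j2000) + 2000 = 2000 + j2000
|N| = √(50² + 0²) ≈ 50, ∠N ≈ 0.00°
|D| = √(2000² + 2000²) ≈ 2828.4, ∠D ≈ 45.00°
|T| = 50 / 2828.4 ≈ 0.017678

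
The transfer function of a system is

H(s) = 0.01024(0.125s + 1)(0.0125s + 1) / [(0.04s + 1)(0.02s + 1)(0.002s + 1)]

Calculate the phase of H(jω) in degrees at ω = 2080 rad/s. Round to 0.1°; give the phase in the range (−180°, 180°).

At ω = 2080 rad/s:
zero (1 + j2080·0.125) = 1 + j260 → |·| ≈ 260, ∠ ≈ 89.78°
zero (1 + j2080·0.0125) = 1 + j26 → |·| ≈ 26.019, ∠ ≈ 87.80°
pole (1 + j2080·0.04) = 1 + j83.2 → |·| ≈ 83.206, ∠ ≈ 89.31°
pole (1 + j2080·0.02) = 1 + j41.6 → |·| ≈ 41.612, ∠ ≈ 88.62°
pole (1 + j2080·0.002) = 1 + j4.16 → |·| ≈ 4.2785, ∠ ≈ 76.48°
∠H = (89.78° + 87.80°) − (89.31° + 88.62° + 76.48°) = -76.83°

-76.8°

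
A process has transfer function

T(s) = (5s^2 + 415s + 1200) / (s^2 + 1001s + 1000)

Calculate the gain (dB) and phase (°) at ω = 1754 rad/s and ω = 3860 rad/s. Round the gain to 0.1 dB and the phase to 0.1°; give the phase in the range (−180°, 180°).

Substitute s = j1754:
Numerator: 5(j1754)^2 + 415(j1754) + 1200 = -15381380 + j727910
Denominator: (j1754)^2 + 1001(j1754) + 1000 = -3075516 + j1755754
|N| = √(15381380² + 727910²) ≈ 1.5399e+07, ∠N ≈ 177.29°
|D| = √(3075516² + 1755754²) ≈ 3.5414e+06, ∠D ≈ 150.28°
|T| = 1.5399e+07 / 3.5414e+06 ≈ 4.3483
Gain = 20 log₁₀(4.3483) ≈ 12.77 dB
∠T = 177.29° − 150.28° = 27.01°

Substitute s = j3860:
Numerator: 5(j3860)^2 + 415(j3860) + 1200 = -74496800 + j1601900
Denominator: (j3860)^2 + 1001(j3860) + 1000 = -14898600 + j3863860
|N| = √(74496800² + 1601900²) ≈ 7.4514e+07, ∠N ≈ 178.77°
|D| = √(14898600² + 3863860²) ≈ 1.5391e+07, ∠D ≈ 165.46°
|T| = 7.4514e+07 / 1.5391e+07 ≈ 4.8414
Gain = 20 log₁₀(4.8414) ≈ 13.70 dB
∠T = 178.77° − 165.46° = 13.31°

ω = 1754: 12.8 dB, 27.0°; ω = 3860: 13.7 dB, 13.3°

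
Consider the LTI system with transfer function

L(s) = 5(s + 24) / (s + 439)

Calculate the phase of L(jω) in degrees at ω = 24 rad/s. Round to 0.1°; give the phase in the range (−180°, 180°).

At s = jω = j24:
zero (s+24): 24 + j24 → |·| = √(24²+24²) = √1152 ≈ 33.941, ∠ = arctan(24/24) ≈ 45.00°
pole (s+439): 439 + j24 → |·| = √(439²+24²) = √193297 ≈ 439.66, ∠ = arctan(24/439) ≈ 3.13°
∠L = 45.00° − 3.13° = 41.87°

41.9°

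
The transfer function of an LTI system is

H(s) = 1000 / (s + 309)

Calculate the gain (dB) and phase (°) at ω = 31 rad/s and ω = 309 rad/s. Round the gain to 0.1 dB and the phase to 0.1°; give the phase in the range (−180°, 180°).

ω = 31: 10.2 dB, -5.7°; ω = 309: 7.2 dB, -45.0°

At s = jω = j31:
pole (s+309): 309 + j31 → |·| = √(309²+31²) = √96442 ≈ 310.55, ∠ = arctan(31/309) ≈ 5.73°
|H| = 1000 / 310.55 ≈ 3.2201
Gain = 20 log₁₀(3.2201) ≈ 10.16 dB
∠H = 0.00° − 5.73° = -5.73°

At s = jω = j309:
pole (s+309): 309 + j309 → |·| = √(309²+309²) = √190962 ≈ 436.99, ∠ = arctan(309/309) ≈ 45.00°
|H| = 1000 / 436.99 ≈ 2.2884
Gain = 20 log₁₀(2.2884) ≈ 7.19 dB
∠H = 0.00° − 45.00° = -45.00°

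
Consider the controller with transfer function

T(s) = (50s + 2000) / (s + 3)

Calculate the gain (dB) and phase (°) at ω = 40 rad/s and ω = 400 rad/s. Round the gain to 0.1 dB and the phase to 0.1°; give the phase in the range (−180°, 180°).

ω = 40: 37.0 dB, -40.7°; ω = 400: 34.0 dB, -5.3°

Substitute s = j40:
Numerator: 50(j40) + 2000 = 2000 + j2000
Denominator: (j40) + 3 = 3 + j40
|N| = √(2000² + 2000²) ≈ 2828.4, ∠N ≈ 45.00°
|D| = √(3² + 40²) ≈ 40.112, ∠D ≈ 85.71°
|T| = 2828.4 / 40.112 ≈ 70.513
Gain = 20 log₁₀(70.513) ≈ 36.97 dB
∠T = 45.00° − 85.71° = -40.71°

Substitute s = j400:
Numerator: 50(j400) + 2000 = 2000 + j20000
Denominator: (j400) + 3 = 3 + j400
|N| = √(2000² + 20000²) ≈ 20100, ∠N ≈ 84.29°
|D| = √(3² + 400²) ≈ 400.01, ∠D ≈ 89.57°
|T| = 20100 / 400.01 ≈ 50.249
Gain = 20 log₁₀(50.249) ≈ 34.02 dB
∠T = 84.29° − 89.57° = -5.28°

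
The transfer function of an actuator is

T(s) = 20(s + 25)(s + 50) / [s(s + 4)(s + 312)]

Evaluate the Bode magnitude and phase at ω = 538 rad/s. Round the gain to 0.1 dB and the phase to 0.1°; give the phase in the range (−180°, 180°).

At s = jω = j538:
zero (s+25): 25 + j538 → |·| = √(25²+538²) = √290069 ≈ 538.58, ∠ = arctan(538/25) ≈ 87.34°
zero (s+50): 50 + j538 → |·| = √(50²+538²) = √291944 ≈ 540.32, ∠ = arctan(538/50) ≈ 84.69°
pole (s+4): 4 + j538 → |·| = √(4²+538²) = √289460 ≈ 538.01, ∠ = arctan(538/4) ≈ 89.57°
pole (s+312): 312 + j538 → |·| = √(312²+538²) = √386788 ≈ 621.92, ∠ = arctan(538/312) ≈ 59.89°
pole at origin: |s| = 538, ∠ = 90.00° (in denominator)
|T| = 20 · 2.9101e+05 / 1.8001e+08 ≈ 0.032333
Gain = 20 log₁₀(0.032333) ≈ -29.81 dB
∠T = 172.03° − 239.46° = -67.43°

-29.8 dB, -67.4°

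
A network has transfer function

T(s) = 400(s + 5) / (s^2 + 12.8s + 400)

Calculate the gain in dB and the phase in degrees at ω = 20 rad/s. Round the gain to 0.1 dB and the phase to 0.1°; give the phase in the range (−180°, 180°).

30.2 dB, -14.0°

At s = jω = j20:
zero (s+5): 5 + j20 → |·| = √(5²+20²) = √425 ≈ 20.616, ∠ = arctan(20/5) ≈ 75.96°
quadratic: (j20)² + 12.8·j20 + 400 = 0 + j256 → |·| ≈ 256, ∠ ≈ 90.00°
|T| = 400 · 20.616 / 256 ≈ 32.212
Gain = 20 log₁₀(32.212) ≈ 30.16 dB
∠T = 75.96° − 90.00° = -14.04°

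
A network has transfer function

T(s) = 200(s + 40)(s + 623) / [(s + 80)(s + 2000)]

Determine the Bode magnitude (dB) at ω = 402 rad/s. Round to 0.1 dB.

At s = jω = j402:
zero (s+40): 40 + j402 → |·| = √(40²+402²) = √163204 ≈ 403.99, ∠ = arctan(402/40) ≈ 84.32°
zero (s+623): 623 + j402 → |·| = √(623²+402²) = √549733 ≈ 741.44, ∠ = arctan(402/623) ≈ 32.83°
pole (s+80): 80 + j402 → |·| = √(80²+402²) = √168004 ≈ 409.88, ∠ = arctan(402/80) ≈ 78.74°
pole (s+2000): 2000 + j402 → |·| = √(2000²+402²) = √4161604 ≈ 2040, ∠ = arctan(402/2000) ≈ 11.37°
|T| = 200 · 2.9953e+05 / 8.3616e+05 ≈ 71.644
Gain = 20 log₁₀(71.644) ≈ 37.10 dB

37.1 dB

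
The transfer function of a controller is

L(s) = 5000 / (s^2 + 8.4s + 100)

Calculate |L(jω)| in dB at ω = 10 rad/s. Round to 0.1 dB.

35.5 dB

At s = jω = j10:
quadratic: (j10)² + 8.4·j10 + 100 = 0 + j84 → |·| ≈ 84, ∠ ≈ 90.00°
|L| = 5000 / 84 ≈ 59.524
Gain = 20 log₁₀(59.524) ≈ 35.49 dB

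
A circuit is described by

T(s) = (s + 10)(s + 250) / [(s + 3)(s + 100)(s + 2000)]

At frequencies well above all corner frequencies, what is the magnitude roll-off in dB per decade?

-20 dB/decade

Each pole contributes −20 dB/decade at high frequency; each zero contributes +20 dB/decade.
Net: 2 zero(s) − 3 pole(s) → -20 dB/decade.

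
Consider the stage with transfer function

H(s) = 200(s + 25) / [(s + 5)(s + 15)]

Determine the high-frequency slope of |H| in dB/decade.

Each pole contributes −20 dB/decade at high frequency; each zero contributes +20 dB/decade.
Net: 1 zero(s) − 2 pole(s) → -20 dB/decade.

-20 dB/decade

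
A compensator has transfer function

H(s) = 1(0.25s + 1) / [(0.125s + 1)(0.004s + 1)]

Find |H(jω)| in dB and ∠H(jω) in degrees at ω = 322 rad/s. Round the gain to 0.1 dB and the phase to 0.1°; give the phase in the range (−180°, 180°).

At ω = 322 rad/s:
zero (1 + j322·0.25) = 1 + j80.5 → |·| ≈ 80.506, ∠ ≈ 89.29°
pole (1 + j322·0.125) = 1 + j40.25 → |·| ≈ 40.262, ∠ ≈ 88.58°
pole (1 + j322·0.004) = 1 + j1.288 → |·| ≈ 1.6306, ∠ ≈ 52.17°
|H| = 1 · 80.506 / (40.262 · 1.6306) ≈ 1.2263
Gain = 20 log₁₀(1.2263) ≈ 1.77 dB
∠H = (89.29°) − (88.58° + 52.17°) = -51.46°

1.8 dB, -51.5°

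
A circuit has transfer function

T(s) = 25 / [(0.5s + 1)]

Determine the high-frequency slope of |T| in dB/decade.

-20 dB/decade

Each pole contributes −20 dB/decade at high frequency; each zero contributes +20 dB/decade.
Net: 0 zero(s) − 1 pole(s) → -20 dB/decade.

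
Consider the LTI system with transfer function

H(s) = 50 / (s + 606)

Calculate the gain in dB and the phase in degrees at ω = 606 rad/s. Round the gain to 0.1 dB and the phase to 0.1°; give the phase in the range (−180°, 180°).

-24.7 dB, -45.0°

Substitute s = j606:
Numerator: 50 = 50 + j0
Denominator: (j606) + 606 = 606 + j606
|N| = √(50² + 0²) ≈ 50, ∠N ≈ 0.00°
|D| = √(606² + 606²) ≈ 857.01, ∠D ≈ 45.00°
|H| = 50 / 857.01 ≈ 0.058342
Gain = 20 log₁₀(0.058342) ≈ -24.68 dB
∠H = 0.00° − 45.00° = -45.00°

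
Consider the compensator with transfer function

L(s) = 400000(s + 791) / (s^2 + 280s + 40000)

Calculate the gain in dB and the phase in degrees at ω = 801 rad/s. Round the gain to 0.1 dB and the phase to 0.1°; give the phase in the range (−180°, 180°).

56.9 dB, -114.2°

At s = jω = j801:
zero (s+791): 791 + j801 → |·| = √(791²+801²) = √1267282 ≈ 1125.7, ∠ = arctan(801/791) ≈ 45.36°
quadratic: (j801)² + 280·j801 + 40000 = -601601 + j224280 → |·| ≈ 6.4205e+05, ∠ ≈ 159.55°
|L| = 400000 · 1125.7 / 6.4205e+05 ≈ 701.32
Gain = 20 log₁₀(701.32) ≈ 56.92 dB
∠L = 45.36° − 159.55° = -114.19°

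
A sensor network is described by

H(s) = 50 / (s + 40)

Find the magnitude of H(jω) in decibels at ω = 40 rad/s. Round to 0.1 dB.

At s = jω = j40:
pole (s+40): 40 + j40 → |·| = √(40²+40²) = √3200 ≈ 56.569, ∠ = arctan(40/40) ≈ 45.00°
|H| = 50 / 56.569 ≈ 0.88388
Gain = 20 log₁₀(0.88388) ≈ -1.07 dB

-1.1 dB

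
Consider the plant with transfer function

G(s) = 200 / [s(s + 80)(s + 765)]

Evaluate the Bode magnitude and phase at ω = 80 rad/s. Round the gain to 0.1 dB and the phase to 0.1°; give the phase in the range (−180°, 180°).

At s = jω = j80:
pole (s+80): 80 + j80 → |·| = √(80²+80²) = √12800 ≈ 113.14, ∠ = arctan(80/80) ≈ 45.00°
pole (s+765): 765 + j80 → |·| = √(765²+80²) = √591625 ≈ 769.17, ∠ = arctan(80/765) ≈ 5.97°
pole at origin: |s| = 80, ∠ = 90.00° (in denominator)
|G| = 200 / 6.9619e+06 ≈ 2.8728e-05
Gain = 20 log₁₀(2.8728e-05) ≈ -90.83 dB
∠G = 0.00° − 140.97° = -140.97°

-90.8 dB, -141.0°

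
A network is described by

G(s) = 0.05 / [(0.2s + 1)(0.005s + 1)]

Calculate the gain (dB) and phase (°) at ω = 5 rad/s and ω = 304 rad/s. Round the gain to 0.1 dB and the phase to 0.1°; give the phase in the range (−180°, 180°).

At ω = 5 rad/s:
pole (1 + j5·0.2) = 1 + j1 → |·| ≈ 1.4142, ∠ ≈ 45.00°
pole (1 + j5·0.005) = 1 + j0.025 → |·| ≈ 1.0003, ∠ ≈ 1.43°
|G| = 0.05 · 1 / (1.4142 · 1.0003) ≈ 0.035345
Gain = 20 log₁₀(0.035345) ≈ -29.03 dB
∠G = (0°) − (45.00° + 1.43°) = -46.43°

At ω = 304 rad/s:
pole (1 + j304·0.2) = 1 + j60.8 → |·| ≈ 60.808, ∠ ≈ 89.06°
pole (1 + j304·0.005) = 1 + j1.52 → |·| ≈ 1.8195, ∠ ≈ 56.66°
|G| = 0.05 · 1 / (60.808 · 1.8195) ≈ 0.00045192
Gain = 20 log₁₀(0.00045192) ≈ -66.90 dB
∠G = (0°) − (89.06° + 56.66°) = -145.72°

ω = 5: -29.0 dB, -46.4°; ω = 304: -66.9 dB, -145.7°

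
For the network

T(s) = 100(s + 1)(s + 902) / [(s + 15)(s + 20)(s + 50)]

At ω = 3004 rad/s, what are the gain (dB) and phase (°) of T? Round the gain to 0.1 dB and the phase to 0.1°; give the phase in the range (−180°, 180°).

-29.2 dB, -105.1°

At s = jω = j3004:
zero (s+1): 1 + j3004 → |·| = √(1²+3004²) = √9024017 ≈ 3004, ∠ = arctan(3004/1) ≈ 89.98°
zero (s+902): 902 + j3004 → |·| = √(902²+3004²) = √9837620 ≈ 3136.5, ∠ = arctan(3004/902) ≈ 73.29°
pole (s+15): 15 + j3004 → |·| = √(15²+3004²) = √9024241 ≈ 3004, ∠ = arctan(3004/15) ≈ 89.71°
pole (s+20): 20 + j3004 → |·| = √(20²+3004²) = √9024416 ≈ 3004.1, ∠ = arctan(3004/20) ≈ 89.62°
pole (s+50): 50 + j3004 → |·| = √(50²+3004²) = √9026516 ≈ 3004.4, ∠ = arctan(3004/50) ≈ 89.05°
|T| = 100 · 9.422e+06 / 2.7113e+10 ≈ 0.034751
Gain = 20 log₁₀(0.034751) ≈ -29.18 dB
∠T = 163.27° − 268.38° = -105.11°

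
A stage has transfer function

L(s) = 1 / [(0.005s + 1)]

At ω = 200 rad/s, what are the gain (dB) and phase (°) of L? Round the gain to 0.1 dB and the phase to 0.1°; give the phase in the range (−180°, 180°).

At ω = 200 rad/s:
pole (1 + j200·0.005) = 1 + j1 → |·| ≈ 1.4142, ∠ ≈ 45.00°
|L| = 1 · 1 / (1.4142) ≈ 0.70711
Gain = 20 log₁₀(0.70711) ≈ -3.01 dB
∠L = (0°) − (45.00°) = -45.00°

-3.0 dB, -45.0°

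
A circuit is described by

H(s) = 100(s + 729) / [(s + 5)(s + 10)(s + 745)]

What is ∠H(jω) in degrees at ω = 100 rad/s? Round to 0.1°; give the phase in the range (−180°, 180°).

-171.3°

At s = jω = j100:
zero (s+729): 729 + j100 → |·| = √(729²+100²) = √541441 ≈ 735.83, ∠ = arctan(100/729) ≈ 7.81°
pole (s+5): 5 + j100 → |·| = √(5²+100²) = √10025 ≈ 100.12, ∠ = arctan(100/5) ≈ 87.14°
pole (s+10): 10 + j100 → |·| = √(10²+100²) = √10100 ≈ 100.5, ∠ = arctan(100/10) ≈ 84.29°
pole (s+745): 745 + j100 → |·| = √(745²+100²) = √565025 ≈ 751.68, ∠ = arctan(100/745) ≈ 7.65°
∠H = 7.81° − 179.08° = -171.27°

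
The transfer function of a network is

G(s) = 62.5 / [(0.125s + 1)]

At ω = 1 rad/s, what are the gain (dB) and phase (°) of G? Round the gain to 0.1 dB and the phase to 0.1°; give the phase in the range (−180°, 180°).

35.9 dB, -7.1°

At ω = 1 rad/s:
pole (1 + j1·0.125) = 1 + j0.125 → |·| ≈ 1.0078, ∠ ≈ 7.13°
|G| = 62.5 · 1 / (1.0078) ≈ 62.016
Gain = 20 log₁₀(62.016) ≈ 35.85 dB
∠G = (0°) − (7.13°) = -7.13°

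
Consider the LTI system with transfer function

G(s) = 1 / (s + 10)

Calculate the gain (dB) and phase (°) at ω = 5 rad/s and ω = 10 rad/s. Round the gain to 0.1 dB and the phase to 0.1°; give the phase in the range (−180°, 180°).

ω = 5: -21.0 dB, -26.6°; ω = 10: -23.0 dB, -45.0°

Substitute s = j5:
Numerator: 1 = 1 + j0
Denominator: (j5) + 10 = 10 + j5
|N| = √(1² + 0²) ≈ 1, ∠N ≈ 0.00°
|D| = √(10² + 5²) ≈ 11.18, ∠D ≈ 26.57°
|G| = 1 / 11.18 ≈ 0.089445
Gain = 20 log₁₀(0.089445) ≈ -20.97 dB
∠G = 0.00° − 26.57° = -26.57°

Substitute s = j10:
Numerator: 1 = 1 + j0
Denominator: (j10) + 10 = 10 + j10
|N| = √(1² + 0²) ≈ 1, ∠N ≈ 0.00°
|D| = √(10² + 10²) ≈ 14.142, ∠D ≈ 45.00°
|G| = 1 / 14.142 ≈ 0.070711
Gain = 20 log₁₀(0.070711) ≈ -23.01 dB
∠G = 0.00° − 45.00° = -45.00°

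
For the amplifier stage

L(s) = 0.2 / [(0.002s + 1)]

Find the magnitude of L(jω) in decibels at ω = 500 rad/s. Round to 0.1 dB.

-17.0 dB

At ω = 500 rad/s:
pole (1 + j500·0.002) = 1 + j1 → |·| ≈ 1.4142, ∠ ≈ 45.00°
|L| = 0.2 · 1 / (1.4142) ≈ 0.14142
Gain = 20 log₁₀(0.14142) ≈ -16.99 dB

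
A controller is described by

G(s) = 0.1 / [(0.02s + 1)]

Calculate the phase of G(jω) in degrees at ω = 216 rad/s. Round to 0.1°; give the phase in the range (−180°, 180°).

At ω = 216 rad/s:
pole (1 + j216·0.02) = 1 + j4.32 → |·| ≈ 4.4342, ∠ ≈ 76.97°
∠G = (0°) − (76.97°) = -76.97°

-77.0°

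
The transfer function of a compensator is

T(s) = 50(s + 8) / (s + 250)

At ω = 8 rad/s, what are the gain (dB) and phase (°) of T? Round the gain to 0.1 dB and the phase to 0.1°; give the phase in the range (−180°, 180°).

7.1 dB, 43.2°

At s = jω = j8:
zero (s+8): 8 + j8 → |·| = √(8²+8²) = √128 ≈ 11.314, ∠ = arctan(8/8) ≈ 45.00°
pole (s+250): 250 + j8 → |·| = √(250²+8²) = √62564 ≈ 250.13, ∠ = arctan(8/250) ≈ 1.83°
|T| = 50 · 11.314 / 250.13 ≈ 2.2616
Gain = 20 log₁₀(2.2616) ≈ 7.09 dB
∠T = 45.00° − 1.83° = 43.17°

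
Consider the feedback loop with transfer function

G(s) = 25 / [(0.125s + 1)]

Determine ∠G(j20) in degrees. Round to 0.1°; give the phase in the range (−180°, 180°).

At ω = 20 rad/s:
pole (1 + j20·0.125) = 1 + j2.5 → |·| ≈ 2.6926, ∠ ≈ 68.20°
∠G = (0°) − (68.20°) = -68.20°

-68.2°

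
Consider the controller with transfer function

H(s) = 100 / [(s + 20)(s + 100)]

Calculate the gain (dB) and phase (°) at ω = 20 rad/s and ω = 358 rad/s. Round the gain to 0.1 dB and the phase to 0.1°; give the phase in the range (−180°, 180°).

ω = 20: -29.2 dB, -56.3°; ω = 358: -62.5 dB, -161.2°

At s = jω = j20:
pole (s+20): 20 + j20 → |·| = √(20²+20²) = √800 ≈ 28.284, ∠ = arctan(20/20) ≈ 45.00°
pole (s+100): 100 + j20 → |·| = √(100²+20²) = √10400 ≈ 101.98, ∠ = arctan(20/100) ≈ 11.31°
|H| = 100 / 2884.4 ≈ 0.034669
Gain = 20 log₁₀(0.034669) ≈ -29.20 dB
∠H = 0.00° − 56.31° = -56.31°

At s = jω = j358:
pole (s+20): 20 + j358 → |·| = √(20²+358²) = √128564 ≈ 358.56, ∠ = arctan(358/20) ≈ 86.80°
pole (s+100): 100 + j358 → |·| = √(100²+358²) = √138164 ≈ 371.7, ∠ = arctan(358/100) ≈ 74.39°
|H| = 100 / 1.3328e+05 ≈ 0.0007503
Gain = 20 log₁₀(0.0007503) ≈ -62.50 dB
∠H = 0.00° − 161.19° = -161.19°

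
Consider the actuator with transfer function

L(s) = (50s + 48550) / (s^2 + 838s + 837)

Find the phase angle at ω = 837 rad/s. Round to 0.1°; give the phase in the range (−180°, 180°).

Substitute s = j837:
Numerator: 50(j837) + 48550 = 48550 + j41850
Denominator: (j837)^2 + 838(j837) + 837 = -699732 + j701406
|N| = √(48550² + 41850²) ≈ 64098, ∠N ≈ 40.76°
|D| = √(699732² + 701406²) ≈ 9.9075e+05, ∠D ≈ 134.93°
∠L = 40.76° − 134.93° = -94.17°

-94.2°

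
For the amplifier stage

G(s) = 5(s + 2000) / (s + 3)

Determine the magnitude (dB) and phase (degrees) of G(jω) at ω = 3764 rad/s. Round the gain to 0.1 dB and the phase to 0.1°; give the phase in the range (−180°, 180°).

At s = jω = j3764:
zero (s+2000): 2000 + j3764 → |·| = √(2000²+3764²) = √18167696 ≈ 4262.4, ∠ = arctan(3764/2000) ≈ 62.02°
pole (s+3): 3 + j3764 → |·| = √(3²+3764²) = √14167705 ≈ 3764, ∠ = arctan(3764/3) ≈ 89.95°
|G| = 5 · 4262.4 / 3764 ≈ 5.6621
Gain = 20 log₁₀(5.6621) ≈ 15.06 dB
∠G = 62.02° − 89.95° = -27.93°

15.1 dB, -27.9°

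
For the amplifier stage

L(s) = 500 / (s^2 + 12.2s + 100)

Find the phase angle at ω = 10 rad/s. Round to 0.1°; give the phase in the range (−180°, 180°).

-90.0°

At s = jω = j10:
quadratic: (j10)² + 12.2·j10 + 100 = 0 + j122 → |·| ≈ 122, ∠ ≈ 90.00°
∠L = 0.00° − 90.00° = -90.00°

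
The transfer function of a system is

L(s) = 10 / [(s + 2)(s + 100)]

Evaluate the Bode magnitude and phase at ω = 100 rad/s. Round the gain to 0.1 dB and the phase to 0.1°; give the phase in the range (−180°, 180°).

At s = jω = j100:
pole (s+2): 2 + j100 → |·| = √(2²+100²) = √10004 ≈ 100.02, ∠ = arctan(100/2) ≈ 88.85°
pole (s+100): 100 + j100 → |·| = √(100²+100²) = √20000 ≈ 141.42, ∠ = arctan(100/100) ≈ 45.00°
|L| = 10 / 14145 ≈ 0.00070696
Gain = 20 log₁₀(0.00070696) ≈ -63.01 dB
∠L = 0.00° − 133.85° = -133.85°

-63.0 dB, -133.9°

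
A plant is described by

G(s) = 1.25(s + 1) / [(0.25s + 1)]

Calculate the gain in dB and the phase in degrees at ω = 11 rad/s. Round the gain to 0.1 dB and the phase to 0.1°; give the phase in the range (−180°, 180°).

13.5 dB, 14.8°

At ω = 11 rad/s:
zero (1 + j11·1) = 1 + j11 → |·| ≈ 11.045, ∠ ≈ 84.81°
pole (1 + j11·0.25) = 1 + j2.75 → |·| ≈ 2.9262, ∠ ≈ 70.02°
|G| = 1.25 · 11.045 / (2.9262) ≈ 4.7181
Gain = 20 log₁₀(4.7181) ≈ 13.48 dB
∠G = (84.81°) − (70.02°) = 14.79°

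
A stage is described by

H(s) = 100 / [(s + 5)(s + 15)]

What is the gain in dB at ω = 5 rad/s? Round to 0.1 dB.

-1.0 dB

At s = jω = j5:
pole (s+5): 5 + j5 → |·| = √(5²+5²) = √50 ≈ 7.0711, ∠ = arctan(5/5) ≈ 45.00°
pole (s+15): 15 + j5 → |·| = √(15²+5²) = √250 ≈ 15.811, ∠ = arctan(5/15) ≈ 18.43°
|H| = 100 / 111.8 ≈ 0.89445
Gain = 20 log₁₀(0.89445) ≈ -0.97 dB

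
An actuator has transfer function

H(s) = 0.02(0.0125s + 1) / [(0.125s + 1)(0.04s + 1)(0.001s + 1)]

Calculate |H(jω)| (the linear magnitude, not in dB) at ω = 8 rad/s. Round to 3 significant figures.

At ω = 8 rad/s:
zero (1 + j8·0.0125) = 1 + j0.1 → |·| ≈ 1.005, ∠ ≈ 5.71°
pole (1 + j8·0.125) = 1 + j1 → |·| ≈ 1.4142, ∠ ≈ 45.00°
pole (1 + j8·0.04) = 1 + j0.32 → |·| ≈ 1.05, ∠ ≈ 17.74°
pole (1 + j8·0.001) = 1 + j0.008 → |·| ≈ 1, ∠ ≈ 0.46°
|H| = 0.02 · 1.005 / (1.4142 · 1.05 · 1) ≈ 0.013536

0.0135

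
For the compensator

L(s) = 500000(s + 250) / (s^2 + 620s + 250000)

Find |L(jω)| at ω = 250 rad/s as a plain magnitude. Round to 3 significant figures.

727

At s = jω = j250:
zero (s+250): 250 + j250 → |·| = √(250²+250²) = √125000 ≈ 353.55, ∠ = arctan(250/250) ≈ 45.00°
quadratic: (j250)² + 620·j250 + 250000 = 187500 + j155000 → |·| ≈ 2.4327e+05, ∠ ≈ 39.58°
|L| = 500000 · 353.55 / 2.4327e+05 ≈ 726.66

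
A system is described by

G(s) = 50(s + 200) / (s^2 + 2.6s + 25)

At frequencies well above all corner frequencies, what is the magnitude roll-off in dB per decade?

Each pole contributes −20 dB/decade at high frequency; each zero contributes +20 dB/decade.
Net: 1 zero(s) − 2 pole(s) → -20 dB/decade.

-20 dB/decade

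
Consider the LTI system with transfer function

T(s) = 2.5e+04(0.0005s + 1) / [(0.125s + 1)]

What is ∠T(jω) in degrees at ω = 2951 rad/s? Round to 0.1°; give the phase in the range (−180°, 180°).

At ω = 2951 rad/s:
zero (1 + j2951·0.0005) = 1 + j1.4755 → |·| ≈ 1.7824, ∠ ≈ 55.87°
pole (1 + j2951·0.125) = 1 + j368.875 → |·| ≈ 368.88, ∠ ≈ 89.84°
∠T = (55.87°) − (89.84°) = -33.97°

-34.0°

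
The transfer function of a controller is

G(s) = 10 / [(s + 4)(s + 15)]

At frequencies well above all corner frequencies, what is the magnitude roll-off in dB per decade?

-40 dB/decade

Each pole contributes −20 dB/decade at high frequency; each zero contributes +20 dB/decade.
Net: 0 zero(s) − 2 pole(s) → -40 dB/decade.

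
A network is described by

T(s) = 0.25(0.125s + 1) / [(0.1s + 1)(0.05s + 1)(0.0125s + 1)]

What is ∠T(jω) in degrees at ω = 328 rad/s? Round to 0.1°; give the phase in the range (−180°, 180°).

-162.5°

At ω = 328 rad/s:
zero (1 + j328·0.125) = 1 + j41 → |·| ≈ 41.012, ∠ ≈ 88.60°
pole (1 + j328·0.1) = 1 + j32.8 → |·| ≈ 32.815, ∠ ≈ 88.25°
pole (1 + j328·0.05) = 1 + j16.4 → |·| ≈ 16.43, ∠ ≈ 86.51°
pole (1 + j328·0.0125) = 1 + j4.1 → |·| ≈ 4.2202, ∠ ≈ 76.29°
∠T = (88.60°) − (88.25° + 86.51° + 76.29°) = -162.45°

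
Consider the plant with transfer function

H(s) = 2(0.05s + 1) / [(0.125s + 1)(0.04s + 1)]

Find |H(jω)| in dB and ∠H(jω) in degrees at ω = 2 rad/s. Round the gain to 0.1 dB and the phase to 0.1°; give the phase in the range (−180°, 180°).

5.8 dB, -12.9°

At ω = 2 rad/s:
zero (1 + j2·0.05) = 1 + j0.1 → |·| ≈ 1.005, ∠ ≈ 5.71°
pole (1 + j2·0.125) = 1 + j0.25 → |·| ≈ 1.0308, ∠ ≈ 14.04°
pole (1 + j2·0.04) = 1 + j0.08 → |·| ≈ 1.0032, ∠ ≈ 4.57°
|H| = 2 · 1.005 / (1.0308 · 1.0032) ≈ 1.9437
Gain = 20 log₁₀(1.9437) ≈ 5.77 dB
∠H = (5.71°) − (14.04° + 4.57°) = -12.90°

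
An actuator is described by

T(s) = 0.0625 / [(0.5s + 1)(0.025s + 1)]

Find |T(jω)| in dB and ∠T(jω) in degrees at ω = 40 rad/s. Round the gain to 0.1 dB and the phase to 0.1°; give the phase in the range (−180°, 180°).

At ω = 40 rad/s:
pole (1 + j40·0.5) = 1 + j20 → |·| ≈ 20.025, ∠ ≈ 87.14°
pole (1 + j40·0.025) = 1 + j1 → |·| ≈ 1.4142, ∠ ≈ 45.00°
|T| = 0.0625 · 1 / (20.025 · 1.4142) ≈ 0.002207
Gain = 20 log₁₀(0.002207) ≈ -53.12 dB
∠T = (0°) − (87.14° + 45.00°) = -132.14°

-53.1 dB, -132.1°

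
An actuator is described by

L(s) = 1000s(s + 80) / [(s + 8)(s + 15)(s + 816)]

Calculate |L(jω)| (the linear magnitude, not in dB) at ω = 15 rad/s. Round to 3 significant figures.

At s = jω = j15:
zero (s+80): 80 + j15 → |·| = √(80²+15²) = √6625 ≈ 81.394, ∠ = arctan(15/80) ≈ 10.62°
zero at origin: s = j15 → |·| = 15, ∠ = 90.00°
pole (s+8): 8 + j15 → |·| = √(8²+15²) = √289 ≈ 17, ∠ = arctan(15/8) ≈ 61.93°
pole (s+15): 15 + j15 → |·| = √(15²+15²) = √450 ≈ 21.213, ∠ = arctan(15/15) ≈ 45.00°
pole (s+816): 816 + j15 → |·| = √(816²+15²) = √666081 ≈ 816.14, ∠ = arctan(15/816) ≈ 1.05°
|L| = 1000 · 1220.9 / 2.9432e+05 ≈ 4.1482

4.15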